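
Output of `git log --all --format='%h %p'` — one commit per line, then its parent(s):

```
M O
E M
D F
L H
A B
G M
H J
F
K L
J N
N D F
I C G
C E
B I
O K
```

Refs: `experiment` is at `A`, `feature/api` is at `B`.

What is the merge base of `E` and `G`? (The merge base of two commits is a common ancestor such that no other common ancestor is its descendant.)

M

Ancestors of E: {D, E, F, H, J, K, L, M, N, O}.
Ancestors of G: {D, F, G, H, J, K, L, M, N, O}.
Common ancestors: {D, F, H, J, K, L, M, N, O}.
Among these, M is not an ancestor of any other common ancestor — it is the merge base.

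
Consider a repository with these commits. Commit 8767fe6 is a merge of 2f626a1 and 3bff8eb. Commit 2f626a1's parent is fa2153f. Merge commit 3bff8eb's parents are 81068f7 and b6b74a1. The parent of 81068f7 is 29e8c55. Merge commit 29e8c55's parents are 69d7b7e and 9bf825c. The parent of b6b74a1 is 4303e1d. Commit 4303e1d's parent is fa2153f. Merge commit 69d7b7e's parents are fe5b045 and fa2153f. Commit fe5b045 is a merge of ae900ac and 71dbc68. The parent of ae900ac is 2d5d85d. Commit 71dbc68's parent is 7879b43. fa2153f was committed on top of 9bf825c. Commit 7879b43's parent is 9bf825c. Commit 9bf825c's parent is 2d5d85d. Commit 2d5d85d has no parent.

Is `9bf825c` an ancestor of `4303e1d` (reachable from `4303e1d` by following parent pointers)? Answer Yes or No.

Ancestors of 4303e1d (commits reachable by following parents): {2d5d85d, 4303e1d, 9bf825c, fa2153f}.
9bf825c is in that set, so it is an ancestor of 4303e1d.

Yes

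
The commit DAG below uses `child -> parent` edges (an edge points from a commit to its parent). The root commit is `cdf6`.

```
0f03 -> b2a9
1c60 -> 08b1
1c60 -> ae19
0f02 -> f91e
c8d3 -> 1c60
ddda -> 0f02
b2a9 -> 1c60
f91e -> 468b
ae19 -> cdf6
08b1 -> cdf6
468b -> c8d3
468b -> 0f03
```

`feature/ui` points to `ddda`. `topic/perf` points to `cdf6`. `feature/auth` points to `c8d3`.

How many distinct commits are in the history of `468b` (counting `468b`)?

8

Walking parent pointers from 468b: reachable set = {08b1, 0f03, 1c60, 468b, ae19, b2a9, c8d3, cdf6}.
That is 8 commits.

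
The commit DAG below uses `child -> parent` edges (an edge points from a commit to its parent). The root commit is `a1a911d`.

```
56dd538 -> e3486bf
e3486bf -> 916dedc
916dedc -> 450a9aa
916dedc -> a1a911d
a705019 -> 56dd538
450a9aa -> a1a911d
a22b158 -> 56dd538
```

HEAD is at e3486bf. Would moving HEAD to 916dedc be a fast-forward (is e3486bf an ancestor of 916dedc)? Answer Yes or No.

A fast-forward from e3486bf to 916dedc is possible iff e3486bf is an ancestor of 916dedc.
Ancestors of 916dedc: {450a9aa, 916dedc, a1a911d}.
e3486bf is not among them, so fast-forward is not possible.

No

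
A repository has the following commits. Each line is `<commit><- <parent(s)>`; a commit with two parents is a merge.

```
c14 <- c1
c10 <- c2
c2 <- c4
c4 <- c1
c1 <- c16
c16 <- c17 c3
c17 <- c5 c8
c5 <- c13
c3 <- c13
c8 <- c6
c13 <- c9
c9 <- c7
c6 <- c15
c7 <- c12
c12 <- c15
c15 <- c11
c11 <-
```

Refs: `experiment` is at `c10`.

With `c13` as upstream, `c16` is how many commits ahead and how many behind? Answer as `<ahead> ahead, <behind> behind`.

6 ahead, 0 behind

Reachable from c16: {c11, c12, c13, c15, c16, c17, c3, c5, c6, c7, c8, c9}.
Reachable from c13: {c11, c12, c13, c15, c7, c9}.
Only in c16's history (ahead): {c16, c17, c3, c5, c6, c8} — 6.
Only in c13's history (behind): {} — 0.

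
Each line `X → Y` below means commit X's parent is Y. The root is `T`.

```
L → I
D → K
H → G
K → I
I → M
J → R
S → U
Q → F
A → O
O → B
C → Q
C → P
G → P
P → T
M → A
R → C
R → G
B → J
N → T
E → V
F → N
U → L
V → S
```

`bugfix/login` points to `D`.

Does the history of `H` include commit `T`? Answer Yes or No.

Yes

Ancestors of H (commits reachable by following parents): {G, H, P, T}.
T is in that set, so it is an ancestor of H.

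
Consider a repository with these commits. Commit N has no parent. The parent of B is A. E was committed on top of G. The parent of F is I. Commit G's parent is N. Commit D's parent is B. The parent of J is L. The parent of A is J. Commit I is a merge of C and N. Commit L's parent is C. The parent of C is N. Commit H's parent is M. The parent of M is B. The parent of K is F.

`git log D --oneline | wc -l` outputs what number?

7

Walking parent pointers from D: reachable set = {A, B, C, D, J, L, N}.
That is 7 commits.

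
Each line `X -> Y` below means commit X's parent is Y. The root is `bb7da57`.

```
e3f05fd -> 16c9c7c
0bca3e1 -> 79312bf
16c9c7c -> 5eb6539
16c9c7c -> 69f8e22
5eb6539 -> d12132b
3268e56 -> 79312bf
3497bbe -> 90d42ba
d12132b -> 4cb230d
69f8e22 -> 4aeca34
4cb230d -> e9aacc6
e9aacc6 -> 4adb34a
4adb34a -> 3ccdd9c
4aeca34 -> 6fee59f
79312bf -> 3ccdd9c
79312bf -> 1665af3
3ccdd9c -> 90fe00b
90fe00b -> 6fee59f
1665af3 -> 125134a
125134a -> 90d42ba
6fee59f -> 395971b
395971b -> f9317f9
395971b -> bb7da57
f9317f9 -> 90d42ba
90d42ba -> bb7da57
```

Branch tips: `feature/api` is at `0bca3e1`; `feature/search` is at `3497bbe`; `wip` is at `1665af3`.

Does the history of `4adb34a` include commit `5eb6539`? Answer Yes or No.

No

Ancestors of 4adb34a: {395971b, 3ccdd9c, 4adb34a, 6fee59f, 90d42ba, 90fe00b, bb7da57, f9317f9}.
5eb6539 is not in that set, so it is not an ancestor of 4adb34a.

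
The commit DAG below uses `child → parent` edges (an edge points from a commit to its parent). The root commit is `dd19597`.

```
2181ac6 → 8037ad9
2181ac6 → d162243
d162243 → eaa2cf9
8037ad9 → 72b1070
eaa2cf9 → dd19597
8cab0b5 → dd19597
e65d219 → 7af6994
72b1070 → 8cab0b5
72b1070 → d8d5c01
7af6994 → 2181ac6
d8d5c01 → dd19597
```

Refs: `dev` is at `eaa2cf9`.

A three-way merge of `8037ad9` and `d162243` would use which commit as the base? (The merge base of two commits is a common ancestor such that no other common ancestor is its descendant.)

Ancestors of 8037ad9: {72b1070, 8037ad9, 8cab0b5, d8d5c01, dd19597}.
Ancestors of d162243: {d162243, dd19597, eaa2cf9}.
Common ancestors: {dd19597}.
The only common ancestor is dd19597, so it is the merge base.

dd19597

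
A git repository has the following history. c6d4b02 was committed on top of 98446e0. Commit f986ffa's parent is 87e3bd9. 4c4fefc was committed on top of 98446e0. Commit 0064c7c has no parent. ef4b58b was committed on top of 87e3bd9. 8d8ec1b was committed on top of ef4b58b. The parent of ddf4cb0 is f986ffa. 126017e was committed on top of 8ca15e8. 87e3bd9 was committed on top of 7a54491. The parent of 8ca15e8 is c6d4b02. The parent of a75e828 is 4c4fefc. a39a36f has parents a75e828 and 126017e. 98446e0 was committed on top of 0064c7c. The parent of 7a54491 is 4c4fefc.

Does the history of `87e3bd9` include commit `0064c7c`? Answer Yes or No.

Yes

Ancestors of 87e3bd9 (commits reachable by following parents): {0064c7c, 4c4fefc, 7a54491, 87e3bd9, 98446e0}.
0064c7c is in that set, so it is an ancestor of 87e3bd9.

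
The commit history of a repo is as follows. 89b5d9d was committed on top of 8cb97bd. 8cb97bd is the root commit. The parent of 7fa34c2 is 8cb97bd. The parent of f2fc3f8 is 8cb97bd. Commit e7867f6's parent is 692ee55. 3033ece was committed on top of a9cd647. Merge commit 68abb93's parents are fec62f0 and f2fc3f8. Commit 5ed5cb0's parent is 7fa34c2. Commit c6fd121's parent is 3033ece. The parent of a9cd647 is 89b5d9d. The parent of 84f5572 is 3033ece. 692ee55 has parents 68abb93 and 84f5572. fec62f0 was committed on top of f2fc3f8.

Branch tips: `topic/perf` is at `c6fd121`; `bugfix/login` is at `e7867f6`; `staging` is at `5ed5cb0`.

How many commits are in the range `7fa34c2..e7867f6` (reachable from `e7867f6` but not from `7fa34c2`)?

9

Reachable from e7867f6: {3033ece, 68abb93, 692ee55, 84f5572, 89b5d9d, 8cb97bd, a9cd647, e7867f6, f2fc3f8, fec62f0}.
Reachable from 7fa34c2: {7fa34c2, 8cb97bd}.
In e7867f6's history but not 7fa34c2's: {3033ece, 68abb93, 692ee55, 84f5572, 89b5d9d, a9cd647, e7867f6, f2fc3f8, fec62f0} — 9 commits.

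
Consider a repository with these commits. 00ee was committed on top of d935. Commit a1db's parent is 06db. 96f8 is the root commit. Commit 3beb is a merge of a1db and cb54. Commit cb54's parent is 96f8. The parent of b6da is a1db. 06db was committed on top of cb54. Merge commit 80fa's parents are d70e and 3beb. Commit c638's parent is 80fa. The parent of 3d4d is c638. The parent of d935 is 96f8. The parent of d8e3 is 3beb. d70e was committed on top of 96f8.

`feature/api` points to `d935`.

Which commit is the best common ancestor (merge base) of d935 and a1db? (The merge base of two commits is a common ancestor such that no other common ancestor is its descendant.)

96f8

Ancestors of d935: {96f8, d935}.
Ancestors of a1db: {06db, 96f8, a1db, cb54}.
Common ancestors: {96f8}.
The only common ancestor is 96f8, so it is the merge base.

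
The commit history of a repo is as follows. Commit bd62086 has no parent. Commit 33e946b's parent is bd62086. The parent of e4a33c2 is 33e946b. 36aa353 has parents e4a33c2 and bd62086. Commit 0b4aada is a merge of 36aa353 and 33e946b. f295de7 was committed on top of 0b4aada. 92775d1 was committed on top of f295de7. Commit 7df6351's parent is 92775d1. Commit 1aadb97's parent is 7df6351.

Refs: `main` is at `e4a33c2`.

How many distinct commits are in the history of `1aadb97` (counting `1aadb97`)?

Walking parent pointers from 1aadb97: reachable set = {0b4aada, 1aadb97, 33e946b, 36aa353, 7df6351, 92775d1, bd62086, e4a33c2, f295de7}.
That is 9 commits.

9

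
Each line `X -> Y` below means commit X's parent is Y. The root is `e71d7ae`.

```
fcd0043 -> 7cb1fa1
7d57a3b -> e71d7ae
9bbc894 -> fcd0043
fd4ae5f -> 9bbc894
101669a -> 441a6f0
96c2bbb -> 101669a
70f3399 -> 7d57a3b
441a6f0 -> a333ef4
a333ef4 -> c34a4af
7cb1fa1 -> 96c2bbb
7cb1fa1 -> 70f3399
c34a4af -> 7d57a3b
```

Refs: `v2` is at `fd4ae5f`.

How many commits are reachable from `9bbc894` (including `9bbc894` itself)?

Walking parent pointers from 9bbc894: reachable set = {101669a, 441a6f0, 70f3399, 7cb1fa1, 7d57a3b, 96c2bbb, 9bbc894, a333ef4, c34a4af, e71d7ae, fcd0043}.
That is 11 commits.

11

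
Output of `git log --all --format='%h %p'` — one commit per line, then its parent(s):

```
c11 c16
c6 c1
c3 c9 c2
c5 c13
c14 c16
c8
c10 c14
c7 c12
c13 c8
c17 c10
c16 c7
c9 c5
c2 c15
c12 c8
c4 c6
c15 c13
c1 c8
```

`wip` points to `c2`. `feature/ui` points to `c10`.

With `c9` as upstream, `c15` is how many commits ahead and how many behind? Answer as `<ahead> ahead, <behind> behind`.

Reachable from c15: {c13, c15, c8}.
Reachable from c9: {c13, c5, c8, c9}.
Only in c15's history (ahead): {c15} — 1.
Only in c9's history (behind): {c5, c9} — 2.

1 ahead, 2 behind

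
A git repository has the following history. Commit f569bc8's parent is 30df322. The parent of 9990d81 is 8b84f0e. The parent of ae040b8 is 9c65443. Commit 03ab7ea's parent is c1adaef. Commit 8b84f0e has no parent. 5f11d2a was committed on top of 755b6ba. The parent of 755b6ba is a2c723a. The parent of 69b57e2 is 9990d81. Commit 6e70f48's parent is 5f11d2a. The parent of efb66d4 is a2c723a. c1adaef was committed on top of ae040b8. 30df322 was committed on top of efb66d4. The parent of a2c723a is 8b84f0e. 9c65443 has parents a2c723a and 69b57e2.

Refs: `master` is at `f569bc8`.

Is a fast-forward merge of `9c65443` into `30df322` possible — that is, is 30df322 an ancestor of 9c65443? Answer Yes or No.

No

A fast-forward from 30df322 to 9c65443 is possible iff 30df322 is an ancestor of 9c65443.
Ancestors of 9c65443: {69b57e2, 8b84f0e, 9990d81, 9c65443, a2c723a}.
30df322 is not among them, so fast-forward is not possible.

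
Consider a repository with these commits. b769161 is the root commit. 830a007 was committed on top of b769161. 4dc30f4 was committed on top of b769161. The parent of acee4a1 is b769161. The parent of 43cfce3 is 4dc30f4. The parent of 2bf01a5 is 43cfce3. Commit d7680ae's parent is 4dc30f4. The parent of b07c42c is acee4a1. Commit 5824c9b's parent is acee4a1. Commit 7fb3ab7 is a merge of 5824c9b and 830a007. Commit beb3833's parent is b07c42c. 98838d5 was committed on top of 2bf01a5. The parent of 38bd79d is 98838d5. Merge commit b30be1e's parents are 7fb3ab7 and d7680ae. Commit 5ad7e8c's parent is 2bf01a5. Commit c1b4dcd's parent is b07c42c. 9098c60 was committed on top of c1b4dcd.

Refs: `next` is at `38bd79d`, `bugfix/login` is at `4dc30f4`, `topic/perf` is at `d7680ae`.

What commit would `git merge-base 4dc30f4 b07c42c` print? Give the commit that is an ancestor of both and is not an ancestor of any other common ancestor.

b769161

Ancestors of 4dc30f4: {4dc30f4, b769161}.
Ancestors of b07c42c: {acee4a1, b07c42c, b769161}.
Common ancestors: {b769161}.
The only common ancestor is b769161, so it is the merge base.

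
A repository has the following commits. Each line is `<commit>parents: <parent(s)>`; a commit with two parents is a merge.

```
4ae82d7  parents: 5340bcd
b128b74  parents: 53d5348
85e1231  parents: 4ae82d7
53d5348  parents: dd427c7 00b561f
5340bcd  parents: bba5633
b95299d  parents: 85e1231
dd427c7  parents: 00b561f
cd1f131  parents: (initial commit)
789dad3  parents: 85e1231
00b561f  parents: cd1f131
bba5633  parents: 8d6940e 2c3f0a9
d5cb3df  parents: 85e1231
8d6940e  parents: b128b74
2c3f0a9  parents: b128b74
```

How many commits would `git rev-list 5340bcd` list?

Walking parent pointers from 5340bcd: reachable set = {00b561f, 2c3f0a9, 5340bcd, 53d5348, 8d6940e, b128b74, bba5633, cd1f131, dd427c7}.
That is 9 commits.

9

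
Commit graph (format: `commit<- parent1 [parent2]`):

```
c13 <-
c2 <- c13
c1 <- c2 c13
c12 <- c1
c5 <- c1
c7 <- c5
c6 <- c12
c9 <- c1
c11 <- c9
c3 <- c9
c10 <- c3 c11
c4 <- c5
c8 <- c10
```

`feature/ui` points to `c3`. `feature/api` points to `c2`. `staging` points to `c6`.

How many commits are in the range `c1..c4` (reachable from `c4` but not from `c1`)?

Reachable from c4: {c1, c13, c2, c4, c5}.
Reachable from c1: {c1, c13, c2}.
In c4's history but not c1's: {c4, c5} — 2 commits.

2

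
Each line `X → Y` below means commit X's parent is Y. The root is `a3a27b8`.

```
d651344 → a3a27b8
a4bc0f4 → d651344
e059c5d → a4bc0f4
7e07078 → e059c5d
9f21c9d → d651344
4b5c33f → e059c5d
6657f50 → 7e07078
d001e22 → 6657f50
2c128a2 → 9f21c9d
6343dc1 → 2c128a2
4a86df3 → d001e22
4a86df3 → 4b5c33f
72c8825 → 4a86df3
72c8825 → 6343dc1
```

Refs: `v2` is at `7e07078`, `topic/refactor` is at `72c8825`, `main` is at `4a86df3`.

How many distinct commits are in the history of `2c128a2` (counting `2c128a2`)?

4

Walking parent pointers from 2c128a2: reachable set = {2c128a2, 9f21c9d, a3a27b8, d651344}.
That is 4 commits.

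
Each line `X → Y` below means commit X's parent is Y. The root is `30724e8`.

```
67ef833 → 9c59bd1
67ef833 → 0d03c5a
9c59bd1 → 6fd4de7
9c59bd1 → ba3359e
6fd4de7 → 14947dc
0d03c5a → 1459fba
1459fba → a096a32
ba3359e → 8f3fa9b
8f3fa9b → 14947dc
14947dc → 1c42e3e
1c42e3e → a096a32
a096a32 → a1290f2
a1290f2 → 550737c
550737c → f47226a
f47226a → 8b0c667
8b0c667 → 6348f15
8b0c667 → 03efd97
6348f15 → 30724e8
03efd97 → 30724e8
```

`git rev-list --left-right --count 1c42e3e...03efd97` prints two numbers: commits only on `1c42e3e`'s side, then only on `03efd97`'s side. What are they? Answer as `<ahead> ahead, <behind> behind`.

7 ahead, 0 behind

Reachable from 1c42e3e: {03efd97, 1c42e3e, 30724e8, 550737c, 6348f15, 8b0c667, a096a32, a1290f2, f47226a}.
Reachable from 03efd97: {03efd97, 30724e8}.
Only in 1c42e3e's history (ahead): {1c42e3e, 550737c, 6348f15, 8b0c667, a096a32, a1290f2, f47226a} — 7.
Only in 03efd97's history (behind): {} — 0.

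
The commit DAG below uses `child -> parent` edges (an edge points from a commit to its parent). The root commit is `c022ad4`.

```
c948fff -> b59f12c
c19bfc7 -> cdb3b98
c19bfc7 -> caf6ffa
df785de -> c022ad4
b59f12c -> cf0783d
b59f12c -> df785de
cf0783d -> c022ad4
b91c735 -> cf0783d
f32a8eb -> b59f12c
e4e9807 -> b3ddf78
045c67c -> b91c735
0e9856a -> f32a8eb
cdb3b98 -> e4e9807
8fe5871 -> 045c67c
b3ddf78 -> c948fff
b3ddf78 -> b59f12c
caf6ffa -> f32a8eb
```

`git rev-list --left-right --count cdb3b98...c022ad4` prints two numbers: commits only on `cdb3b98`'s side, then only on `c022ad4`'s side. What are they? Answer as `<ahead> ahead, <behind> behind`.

Reachable from cdb3b98: {b3ddf78, b59f12c, c022ad4, c948fff, cdb3b98, cf0783d, df785de, e4e9807}.
Reachable from c022ad4: {c022ad4}.
Only in cdb3b98's history (ahead): {b3ddf78, b59f12c, c948fff, cdb3b98, cf0783d, df785de, e4e9807} — 7.
Only in c022ad4's history (behind): {} — 0.

7 ahead, 0 behind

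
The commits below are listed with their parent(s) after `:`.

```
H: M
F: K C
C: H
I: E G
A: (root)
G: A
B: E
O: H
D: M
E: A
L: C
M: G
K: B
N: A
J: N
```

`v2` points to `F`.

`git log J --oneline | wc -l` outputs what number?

Walking parent pointers from J: reachable set = {A, J, N}.
That is 3 commits.

3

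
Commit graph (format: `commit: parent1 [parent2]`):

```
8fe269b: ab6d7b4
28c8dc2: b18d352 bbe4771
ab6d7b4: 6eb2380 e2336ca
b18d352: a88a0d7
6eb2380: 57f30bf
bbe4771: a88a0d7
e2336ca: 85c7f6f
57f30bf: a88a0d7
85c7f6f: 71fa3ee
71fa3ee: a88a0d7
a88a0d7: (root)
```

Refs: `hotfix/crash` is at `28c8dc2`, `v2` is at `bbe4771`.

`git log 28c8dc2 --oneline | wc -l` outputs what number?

Walking parent pointers from 28c8dc2: reachable set = {28c8dc2, a88a0d7, b18d352, bbe4771}.
That is 4 commits.

4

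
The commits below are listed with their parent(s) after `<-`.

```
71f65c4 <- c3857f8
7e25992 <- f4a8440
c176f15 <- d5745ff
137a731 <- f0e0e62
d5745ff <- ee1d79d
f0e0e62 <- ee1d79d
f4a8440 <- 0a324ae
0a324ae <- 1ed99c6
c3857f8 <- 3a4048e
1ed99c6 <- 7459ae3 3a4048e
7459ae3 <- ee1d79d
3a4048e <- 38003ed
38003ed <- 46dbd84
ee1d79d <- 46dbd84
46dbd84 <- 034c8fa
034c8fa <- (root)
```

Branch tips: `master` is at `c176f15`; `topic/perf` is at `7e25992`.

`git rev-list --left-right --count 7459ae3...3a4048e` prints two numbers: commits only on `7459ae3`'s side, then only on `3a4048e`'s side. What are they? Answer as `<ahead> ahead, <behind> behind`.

Reachable from 7459ae3: {034c8fa, 46dbd84, 7459ae3, ee1d79d}.
Reachable from 3a4048e: {034c8fa, 38003ed, 3a4048e, 46dbd84}.
Only in 7459ae3's history (ahead): {7459ae3, ee1d79d} — 2.
Only in 3a4048e's history (behind): {38003ed, 3a4048e} — 2.

2 ahead, 2 behind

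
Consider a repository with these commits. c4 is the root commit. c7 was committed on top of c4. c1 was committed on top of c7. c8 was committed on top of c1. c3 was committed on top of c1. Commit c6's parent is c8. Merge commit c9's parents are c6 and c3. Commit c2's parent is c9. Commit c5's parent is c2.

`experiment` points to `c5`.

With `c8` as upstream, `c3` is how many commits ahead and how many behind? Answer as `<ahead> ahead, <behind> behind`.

Reachable from c3: {c1, c3, c4, c7}.
Reachable from c8: {c1, c4, c7, c8}.
Only in c3's history (ahead): {c3} — 1.
Only in c8's history (behind): {c8} — 1.

1 ahead, 1 behind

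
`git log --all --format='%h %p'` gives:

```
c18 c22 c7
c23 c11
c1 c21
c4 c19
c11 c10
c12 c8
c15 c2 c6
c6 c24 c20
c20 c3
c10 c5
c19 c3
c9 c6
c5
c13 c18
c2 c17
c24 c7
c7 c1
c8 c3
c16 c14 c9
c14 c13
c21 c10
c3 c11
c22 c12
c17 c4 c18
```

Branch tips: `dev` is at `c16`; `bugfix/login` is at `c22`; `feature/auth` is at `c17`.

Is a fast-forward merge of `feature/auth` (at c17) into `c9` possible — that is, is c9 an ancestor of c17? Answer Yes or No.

No

A fast-forward from c9 to c17 is possible iff c9 is an ancestor of c17.
Ancestors of c17: {c1, c10, c11, c12, c17, c18, c19, c21, c22, c3, c4, c5, c7, c8}.
c9 is not among them, so fast-forward is not possible.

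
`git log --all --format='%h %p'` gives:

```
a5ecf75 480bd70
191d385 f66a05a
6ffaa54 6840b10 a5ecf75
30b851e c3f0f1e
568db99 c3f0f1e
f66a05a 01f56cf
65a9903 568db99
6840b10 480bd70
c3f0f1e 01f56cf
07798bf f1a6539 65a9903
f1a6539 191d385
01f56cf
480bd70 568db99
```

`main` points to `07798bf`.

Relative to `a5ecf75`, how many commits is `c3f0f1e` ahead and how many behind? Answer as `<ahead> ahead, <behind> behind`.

Reachable from c3f0f1e: {01f56cf, c3f0f1e}.
Reachable from a5ecf75: {01f56cf, 480bd70, 568db99, a5ecf75, c3f0f1e}.
Only in c3f0f1e's history (ahead): {} — 0.
Only in a5ecf75's history (behind): {480bd70, 568db99, a5ecf75} — 3.

0 ahead, 3 behind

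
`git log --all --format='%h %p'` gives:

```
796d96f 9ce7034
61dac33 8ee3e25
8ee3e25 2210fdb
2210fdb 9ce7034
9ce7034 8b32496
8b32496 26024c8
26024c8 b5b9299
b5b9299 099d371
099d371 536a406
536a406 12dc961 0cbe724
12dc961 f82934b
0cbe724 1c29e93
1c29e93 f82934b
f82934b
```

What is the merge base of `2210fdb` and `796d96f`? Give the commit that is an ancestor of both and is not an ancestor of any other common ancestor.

9ce7034

Ancestors of 2210fdb: {099d371, 0cbe724, 12dc961, 1c29e93, 2210fdb, 26024c8, 536a406, 8b32496, 9ce7034, b5b9299, f82934b}.
Ancestors of 796d96f: {099d371, 0cbe724, 12dc961, 1c29e93, 26024c8, 536a406, 796d96f, 8b32496, 9ce7034, b5b9299, f82934b}.
Common ancestors: {099d371, 0cbe724, 12dc961, 1c29e93, 26024c8, 536a406, 8b32496, 9ce7034, b5b9299, f82934b}.
Among these, 9ce7034 is not an ancestor of any other common ancestor — it is the merge base.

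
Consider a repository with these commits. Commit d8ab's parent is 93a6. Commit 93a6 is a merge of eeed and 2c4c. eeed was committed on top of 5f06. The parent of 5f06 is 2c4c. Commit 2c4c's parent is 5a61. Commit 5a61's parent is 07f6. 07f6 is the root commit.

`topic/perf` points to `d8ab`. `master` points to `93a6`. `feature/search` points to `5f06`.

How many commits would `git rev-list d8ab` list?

Walking parent pointers from d8ab: reachable set = {07f6, 2c4c, 5a61, 5f06, 93a6, d8ab, eeed}.
That is 7 commits.

7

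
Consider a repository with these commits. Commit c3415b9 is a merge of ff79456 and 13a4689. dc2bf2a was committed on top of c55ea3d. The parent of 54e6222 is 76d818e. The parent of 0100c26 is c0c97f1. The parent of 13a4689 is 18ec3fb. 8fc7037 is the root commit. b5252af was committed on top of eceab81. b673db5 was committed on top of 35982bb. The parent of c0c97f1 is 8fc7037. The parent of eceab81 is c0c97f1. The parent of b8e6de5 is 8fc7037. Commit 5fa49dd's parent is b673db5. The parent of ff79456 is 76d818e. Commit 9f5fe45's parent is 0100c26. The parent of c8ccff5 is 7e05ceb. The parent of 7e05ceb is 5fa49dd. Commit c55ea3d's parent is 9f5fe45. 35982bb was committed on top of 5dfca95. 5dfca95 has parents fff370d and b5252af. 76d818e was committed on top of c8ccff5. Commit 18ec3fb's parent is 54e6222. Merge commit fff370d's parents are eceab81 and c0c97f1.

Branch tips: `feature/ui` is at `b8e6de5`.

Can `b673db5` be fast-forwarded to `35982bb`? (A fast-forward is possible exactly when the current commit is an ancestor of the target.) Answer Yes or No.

A fast-forward from b673db5 to 35982bb is possible iff b673db5 is an ancestor of 35982bb.
Ancestors of 35982bb: {35982bb, 5dfca95, 8fc7037, b5252af, c0c97f1, eceab81, fff370d}.
b673db5 is not among them, so fast-forward is not possible.

No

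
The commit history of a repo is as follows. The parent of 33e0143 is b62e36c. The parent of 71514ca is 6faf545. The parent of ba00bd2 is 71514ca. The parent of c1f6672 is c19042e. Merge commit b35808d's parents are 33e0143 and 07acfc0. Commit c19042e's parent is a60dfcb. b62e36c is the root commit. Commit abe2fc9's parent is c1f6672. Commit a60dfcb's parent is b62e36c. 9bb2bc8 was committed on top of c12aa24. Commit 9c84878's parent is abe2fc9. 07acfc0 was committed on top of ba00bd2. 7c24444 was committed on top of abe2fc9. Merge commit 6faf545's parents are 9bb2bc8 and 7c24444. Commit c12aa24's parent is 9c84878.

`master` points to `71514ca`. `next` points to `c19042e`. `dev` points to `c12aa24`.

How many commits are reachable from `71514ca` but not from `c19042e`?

8

Reachable from 71514ca: {6faf545, 71514ca, 7c24444, 9bb2bc8, 9c84878, a60dfcb, abe2fc9, b62e36c, c12aa24, c19042e, c1f6672}.
Reachable from c19042e: {a60dfcb, b62e36c, c19042e}.
In 71514ca's history but not c19042e's: {6faf545, 71514ca, 7c24444, 9bb2bc8, 9c84878, abe2fc9, c12aa24, c1f6672} — 8 commits.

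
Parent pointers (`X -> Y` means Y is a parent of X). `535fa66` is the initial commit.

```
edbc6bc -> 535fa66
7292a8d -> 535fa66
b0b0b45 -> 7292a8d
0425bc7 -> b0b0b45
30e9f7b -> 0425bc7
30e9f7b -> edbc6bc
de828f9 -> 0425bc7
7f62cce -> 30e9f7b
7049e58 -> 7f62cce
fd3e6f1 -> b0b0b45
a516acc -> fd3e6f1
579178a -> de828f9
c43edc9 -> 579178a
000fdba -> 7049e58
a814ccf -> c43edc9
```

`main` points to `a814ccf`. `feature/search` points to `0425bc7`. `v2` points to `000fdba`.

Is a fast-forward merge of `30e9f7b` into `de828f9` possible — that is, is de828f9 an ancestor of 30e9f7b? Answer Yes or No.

A fast-forward from de828f9 to 30e9f7b is possible iff de828f9 is an ancestor of 30e9f7b.
Ancestors of 30e9f7b: {0425bc7, 30e9f7b, 535fa66, 7292a8d, b0b0b45, edbc6bc}.
de828f9 is not among them, so fast-forward is not possible.

No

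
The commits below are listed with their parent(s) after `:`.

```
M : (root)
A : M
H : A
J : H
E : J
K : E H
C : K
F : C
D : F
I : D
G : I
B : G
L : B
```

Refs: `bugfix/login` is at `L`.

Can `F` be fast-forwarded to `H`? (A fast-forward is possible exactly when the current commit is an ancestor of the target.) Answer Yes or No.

A fast-forward from F to H is possible iff F is an ancestor of H.
Ancestors of H: {A, H, M}.
F is not among them, so fast-forward is not possible.

No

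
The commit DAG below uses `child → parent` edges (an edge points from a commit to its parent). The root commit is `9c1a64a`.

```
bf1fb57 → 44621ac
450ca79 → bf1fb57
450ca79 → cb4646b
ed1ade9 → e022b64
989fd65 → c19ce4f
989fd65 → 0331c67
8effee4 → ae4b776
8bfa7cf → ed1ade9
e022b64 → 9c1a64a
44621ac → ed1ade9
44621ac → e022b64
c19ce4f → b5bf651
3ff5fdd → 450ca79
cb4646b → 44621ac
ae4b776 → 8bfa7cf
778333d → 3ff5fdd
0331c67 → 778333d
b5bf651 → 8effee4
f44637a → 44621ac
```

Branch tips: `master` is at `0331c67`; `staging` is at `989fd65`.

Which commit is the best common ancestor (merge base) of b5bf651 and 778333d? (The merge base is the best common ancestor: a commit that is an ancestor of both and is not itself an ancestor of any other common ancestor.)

ed1ade9

Ancestors of b5bf651: {8bfa7cf, 8effee4, 9c1a64a, ae4b776, b5bf651, e022b64, ed1ade9}.
Ancestors of 778333d: {3ff5fdd, 44621ac, 450ca79, 778333d, 9c1a64a, bf1fb57, cb4646b, e022b64, ed1ade9}.
Common ancestors: {9c1a64a, e022b64, ed1ade9}.
Among these, ed1ade9 is not an ancestor of any other common ancestor — it is the merge base.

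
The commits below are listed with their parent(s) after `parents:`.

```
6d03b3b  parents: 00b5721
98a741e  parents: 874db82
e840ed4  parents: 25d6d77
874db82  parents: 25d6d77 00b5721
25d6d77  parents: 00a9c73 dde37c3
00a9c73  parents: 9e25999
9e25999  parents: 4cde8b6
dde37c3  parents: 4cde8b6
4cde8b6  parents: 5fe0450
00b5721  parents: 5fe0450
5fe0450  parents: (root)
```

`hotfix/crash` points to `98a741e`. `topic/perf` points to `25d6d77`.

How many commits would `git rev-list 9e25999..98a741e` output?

6

Reachable from 98a741e: {00a9c73, 00b5721, 25d6d77, 4cde8b6, 5fe0450, 874db82, 98a741e, 9e25999, dde37c3}.
Reachable from 9e25999: {4cde8b6, 5fe0450, 9e25999}.
In 98a741e's history but not 9e25999's: {00a9c73, 00b5721, 25d6d77, 874db82, 98a741e, dde37c3} — 6 commits.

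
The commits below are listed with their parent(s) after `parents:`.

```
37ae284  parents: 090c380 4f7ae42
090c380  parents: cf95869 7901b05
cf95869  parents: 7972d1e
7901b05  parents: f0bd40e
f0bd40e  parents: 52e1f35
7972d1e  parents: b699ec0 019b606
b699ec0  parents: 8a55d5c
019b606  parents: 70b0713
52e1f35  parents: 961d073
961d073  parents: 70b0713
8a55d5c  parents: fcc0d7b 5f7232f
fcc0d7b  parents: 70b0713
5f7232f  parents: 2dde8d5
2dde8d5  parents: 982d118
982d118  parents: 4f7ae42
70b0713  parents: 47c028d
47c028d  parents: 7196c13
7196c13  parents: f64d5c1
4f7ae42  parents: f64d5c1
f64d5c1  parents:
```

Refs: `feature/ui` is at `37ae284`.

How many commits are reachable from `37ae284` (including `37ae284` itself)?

20

Walking parent pointers from 37ae284: reachable set = {019b606, 090c380, 2dde8d5, 37ae284, 47c028d, 4f7ae42, 52e1f35, 5f7232f, 70b0713, 7196c13, 7901b05, 7972d1e, 8a55d5c, 961d073, 982d118, b699ec0, cf95869, f0bd40e, f64d5c1, fcc0d7b}.
That is 20 commits.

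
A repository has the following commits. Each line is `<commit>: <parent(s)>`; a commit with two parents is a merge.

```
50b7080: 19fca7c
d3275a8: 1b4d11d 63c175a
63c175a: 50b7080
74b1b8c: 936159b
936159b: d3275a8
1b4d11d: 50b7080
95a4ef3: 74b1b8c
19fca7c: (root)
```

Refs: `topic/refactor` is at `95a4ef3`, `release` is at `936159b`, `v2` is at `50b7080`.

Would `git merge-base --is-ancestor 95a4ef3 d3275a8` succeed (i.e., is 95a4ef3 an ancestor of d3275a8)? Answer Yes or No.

No

Ancestors of d3275a8: {19fca7c, 1b4d11d, 50b7080, 63c175a, d3275a8}.
95a4ef3 is not in that set, so it is not an ancestor of d3275a8.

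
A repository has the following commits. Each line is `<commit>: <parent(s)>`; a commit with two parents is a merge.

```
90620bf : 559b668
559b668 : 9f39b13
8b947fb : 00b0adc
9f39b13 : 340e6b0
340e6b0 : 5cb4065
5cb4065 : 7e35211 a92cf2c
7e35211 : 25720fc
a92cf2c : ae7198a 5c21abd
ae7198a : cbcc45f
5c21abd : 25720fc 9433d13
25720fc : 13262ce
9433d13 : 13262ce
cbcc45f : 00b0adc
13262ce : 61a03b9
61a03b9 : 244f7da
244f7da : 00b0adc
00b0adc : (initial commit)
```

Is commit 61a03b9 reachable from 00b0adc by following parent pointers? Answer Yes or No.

No

Ancestors of 00b0adc: {00b0adc}.
61a03b9 is not in that set, so it is not an ancestor of 00b0adc.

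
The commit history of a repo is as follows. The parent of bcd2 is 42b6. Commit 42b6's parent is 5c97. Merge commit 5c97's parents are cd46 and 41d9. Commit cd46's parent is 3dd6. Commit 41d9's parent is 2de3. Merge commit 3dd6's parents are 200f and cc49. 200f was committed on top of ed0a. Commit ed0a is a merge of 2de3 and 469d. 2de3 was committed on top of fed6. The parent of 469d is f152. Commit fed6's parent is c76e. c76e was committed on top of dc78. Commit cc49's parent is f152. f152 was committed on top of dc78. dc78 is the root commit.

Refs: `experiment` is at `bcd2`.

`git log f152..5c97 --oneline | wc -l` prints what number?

11

Reachable from 5c97: {200f, 2de3, 3dd6, 41d9, 469d, 5c97, c76e, cc49, cd46, dc78, ed0a, f152, fed6}.
Reachable from f152: {dc78, f152}.
In 5c97's history but not f152's: {200f, 2de3, 3dd6, 41d9, 469d, 5c97, c76e, cc49, cd46, ed0a, fed6} — 11 commits.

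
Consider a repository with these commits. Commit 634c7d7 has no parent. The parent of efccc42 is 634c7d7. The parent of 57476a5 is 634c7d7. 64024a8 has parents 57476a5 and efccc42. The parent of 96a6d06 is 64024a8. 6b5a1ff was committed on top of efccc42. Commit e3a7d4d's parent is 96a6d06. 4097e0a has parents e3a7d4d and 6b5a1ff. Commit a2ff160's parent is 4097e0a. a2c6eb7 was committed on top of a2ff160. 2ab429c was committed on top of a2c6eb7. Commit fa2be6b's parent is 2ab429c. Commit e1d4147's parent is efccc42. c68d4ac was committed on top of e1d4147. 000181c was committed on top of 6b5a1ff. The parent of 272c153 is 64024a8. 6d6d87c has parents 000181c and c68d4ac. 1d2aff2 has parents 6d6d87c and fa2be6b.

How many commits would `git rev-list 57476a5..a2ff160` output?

7

Reachable from a2ff160: {4097e0a, 57476a5, 634c7d7, 64024a8, 6b5a1ff, 96a6d06, a2ff160, e3a7d4d, efccc42}.
Reachable from 57476a5: {57476a5, 634c7d7}.
In a2ff160's history but not 57476a5's: {4097e0a, 64024a8, 6b5a1ff, 96a6d06, a2ff160, e3a7d4d, efccc42} — 7 commits.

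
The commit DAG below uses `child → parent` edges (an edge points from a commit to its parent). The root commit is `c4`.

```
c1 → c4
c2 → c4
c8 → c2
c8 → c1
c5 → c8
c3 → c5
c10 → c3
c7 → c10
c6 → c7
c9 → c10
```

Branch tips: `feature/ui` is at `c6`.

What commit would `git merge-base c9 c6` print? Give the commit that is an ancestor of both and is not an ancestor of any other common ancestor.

c10

Ancestors of c9: {c1, c10, c2, c3, c4, c5, c8, c9}.
Ancestors of c6: {c1, c10, c2, c3, c4, c5, c6, c7, c8}.
Common ancestors: {c1, c10, c2, c3, c4, c5, c8}.
Among these, c10 is not an ancestor of any other common ancestor — it is the merge base.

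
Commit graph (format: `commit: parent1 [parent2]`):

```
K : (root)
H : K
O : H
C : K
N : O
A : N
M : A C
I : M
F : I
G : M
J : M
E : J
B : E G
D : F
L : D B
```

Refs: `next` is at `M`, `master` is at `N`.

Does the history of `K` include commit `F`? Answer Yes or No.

No

Ancestors of K: {K}.
F is not in that set, so it is not an ancestor of K.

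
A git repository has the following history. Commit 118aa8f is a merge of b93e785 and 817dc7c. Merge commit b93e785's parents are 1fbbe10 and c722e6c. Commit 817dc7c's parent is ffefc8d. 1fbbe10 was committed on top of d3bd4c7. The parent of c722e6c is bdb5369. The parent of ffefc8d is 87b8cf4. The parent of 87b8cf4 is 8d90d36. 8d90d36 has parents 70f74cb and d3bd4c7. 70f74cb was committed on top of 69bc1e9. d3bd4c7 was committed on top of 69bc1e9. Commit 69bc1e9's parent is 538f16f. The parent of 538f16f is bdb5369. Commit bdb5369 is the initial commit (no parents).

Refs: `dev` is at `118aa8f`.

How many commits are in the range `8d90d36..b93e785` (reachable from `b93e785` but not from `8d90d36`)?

Reachable from b93e785: {1fbbe10, 538f16f, 69bc1e9, b93e785, bdb5369, c722e6c, d3bd4c7}.
Reachable from 8d90d36: {538f16f, 69bc1e9, 70f74cb, 8d90d36, bdb5369, d3bd4c7}.
In b93e785's history but not 8d90d36's: {1fbbe10, b93e785, c722e6c} — 3 commits.

3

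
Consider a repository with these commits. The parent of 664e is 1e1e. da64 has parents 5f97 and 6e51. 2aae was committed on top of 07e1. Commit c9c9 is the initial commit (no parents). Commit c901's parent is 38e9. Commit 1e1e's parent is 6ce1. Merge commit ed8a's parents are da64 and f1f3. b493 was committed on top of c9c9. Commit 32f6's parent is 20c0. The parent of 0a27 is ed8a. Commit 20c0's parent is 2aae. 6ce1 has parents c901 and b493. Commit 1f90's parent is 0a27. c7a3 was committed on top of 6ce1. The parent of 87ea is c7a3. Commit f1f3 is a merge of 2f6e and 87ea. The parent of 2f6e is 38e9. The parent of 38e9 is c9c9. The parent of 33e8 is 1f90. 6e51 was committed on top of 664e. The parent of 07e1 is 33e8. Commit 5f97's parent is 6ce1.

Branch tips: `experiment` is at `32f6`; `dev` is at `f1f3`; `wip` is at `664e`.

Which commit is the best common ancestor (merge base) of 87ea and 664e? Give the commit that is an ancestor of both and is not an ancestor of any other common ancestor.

Ancestors of 87ea: {38e9, 6ce1, 87ea, b493, c7a3, c901, c9c9}.
Ancestors of 664e: {1e1e, 38e9, 664e, 6ce1, b493, c901, c9c9}.
Common ancestors: {38e9, 6ce1, b493, c901, c9c9}.
Among these, 6ce1 is not an ancestor of any other common ancestor — it is the merge base.

6ce1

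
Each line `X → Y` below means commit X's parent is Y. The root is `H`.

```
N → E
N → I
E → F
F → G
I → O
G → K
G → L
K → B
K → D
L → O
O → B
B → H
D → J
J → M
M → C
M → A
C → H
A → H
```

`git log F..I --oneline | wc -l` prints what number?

Reachable from I: {B, H, I, O}.
Reachable from F: {A, B, C, D, F, G, H, J, K, L, M, O}.
In I's history but not F's: {I} — 1 commit.

1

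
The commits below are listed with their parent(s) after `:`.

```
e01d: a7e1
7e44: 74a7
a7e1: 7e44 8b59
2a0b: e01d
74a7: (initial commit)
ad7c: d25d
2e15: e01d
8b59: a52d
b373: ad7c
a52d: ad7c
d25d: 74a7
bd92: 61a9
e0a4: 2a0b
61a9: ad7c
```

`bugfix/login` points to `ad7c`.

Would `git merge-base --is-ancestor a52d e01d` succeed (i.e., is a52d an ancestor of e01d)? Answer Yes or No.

Ancestors of e01d (commits reachable by following parents): {74a7, 7e44, 8b59, a52d, a7e1, ad7c, d25d, e01d}.
a52d is in that set, so it is an ancestor of e01d.

Yes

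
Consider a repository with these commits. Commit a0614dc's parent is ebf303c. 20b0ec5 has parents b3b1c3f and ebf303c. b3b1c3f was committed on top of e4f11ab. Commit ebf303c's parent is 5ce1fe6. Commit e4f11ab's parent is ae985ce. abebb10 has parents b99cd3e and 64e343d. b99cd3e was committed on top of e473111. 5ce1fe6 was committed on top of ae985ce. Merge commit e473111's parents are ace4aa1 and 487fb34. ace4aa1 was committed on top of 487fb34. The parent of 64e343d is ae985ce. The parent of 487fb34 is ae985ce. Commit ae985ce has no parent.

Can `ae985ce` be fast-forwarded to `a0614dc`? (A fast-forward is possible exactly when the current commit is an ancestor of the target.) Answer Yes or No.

A fast-forward from ae985ce to a0614dc is possible iff ae985ce is an ancestor of a0614dc.
Ancestors of a0614dc: {5ce1fe6, a0614dc, ae985ce, ebf303c}.
ae985ce is among them, so fast-forward is possible.

Yes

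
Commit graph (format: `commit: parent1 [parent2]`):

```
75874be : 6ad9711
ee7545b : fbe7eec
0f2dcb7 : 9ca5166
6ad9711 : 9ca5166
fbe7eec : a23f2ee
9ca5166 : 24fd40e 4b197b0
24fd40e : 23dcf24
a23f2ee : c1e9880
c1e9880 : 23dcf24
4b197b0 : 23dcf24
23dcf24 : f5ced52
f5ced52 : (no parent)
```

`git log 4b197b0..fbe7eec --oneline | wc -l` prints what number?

Reachable from fbe7eec: {23dcf24, a23f2ee, c1e9880, f5ced52, fbe7eec}.
Reachable from 4b197b0: {23dcf24, 4b197b0, f5ced52}.
In fbe7eec's history but not 4b197b0's: {a23f2ee, c1e9880, fbe7eec} — 3 commits.

3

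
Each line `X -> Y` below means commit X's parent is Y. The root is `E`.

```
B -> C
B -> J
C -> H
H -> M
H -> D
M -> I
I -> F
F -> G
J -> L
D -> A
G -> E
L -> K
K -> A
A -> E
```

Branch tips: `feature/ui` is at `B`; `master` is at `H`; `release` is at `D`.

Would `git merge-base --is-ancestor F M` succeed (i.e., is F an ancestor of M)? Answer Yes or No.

Ancestors of M (commits reachable by following parents): {E, F, G, I, M}.
F is in that set, so it is an ancestor of M.

Yes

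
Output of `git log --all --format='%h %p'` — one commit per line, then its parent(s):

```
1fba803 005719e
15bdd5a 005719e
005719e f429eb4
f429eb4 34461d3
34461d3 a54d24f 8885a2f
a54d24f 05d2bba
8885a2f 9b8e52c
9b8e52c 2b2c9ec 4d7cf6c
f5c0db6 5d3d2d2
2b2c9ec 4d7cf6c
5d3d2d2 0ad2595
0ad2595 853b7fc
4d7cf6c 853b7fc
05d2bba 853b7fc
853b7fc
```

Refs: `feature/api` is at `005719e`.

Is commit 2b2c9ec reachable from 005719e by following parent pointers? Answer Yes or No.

Yes

Ancestors of 005719e (commits reachable by following parents): {005719e, 05d2bba, 2b2c9ec, 34461d3, 4d7cf6c, 853b7fc, 8885a2f, 9b8e52c, a54d24f, f429eb4}.
2b2c9ec is in that set, so it is an ancestor of 005719e.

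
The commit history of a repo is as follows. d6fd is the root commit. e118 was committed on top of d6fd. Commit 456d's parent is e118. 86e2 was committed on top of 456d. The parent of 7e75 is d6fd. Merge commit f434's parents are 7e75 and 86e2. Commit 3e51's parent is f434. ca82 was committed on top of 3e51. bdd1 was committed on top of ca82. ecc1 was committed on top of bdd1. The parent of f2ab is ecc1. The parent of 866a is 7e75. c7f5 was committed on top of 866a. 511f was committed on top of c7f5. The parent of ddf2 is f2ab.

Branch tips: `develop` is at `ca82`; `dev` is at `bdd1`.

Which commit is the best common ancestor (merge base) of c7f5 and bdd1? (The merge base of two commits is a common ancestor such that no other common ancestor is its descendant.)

Ancestors of c7f5: {7e75, 866a, c7f5, d6fd}.
Ancestors of bdd1: {3e51, 456d, 7e75, 86e2, bdd1, ca82, d6fd, e118, f434}.
Common ancestors: {7e75, d6fd}.
Among these, 7e75 is not an ancestor of any other common ancestor — it is the merge base.

7e75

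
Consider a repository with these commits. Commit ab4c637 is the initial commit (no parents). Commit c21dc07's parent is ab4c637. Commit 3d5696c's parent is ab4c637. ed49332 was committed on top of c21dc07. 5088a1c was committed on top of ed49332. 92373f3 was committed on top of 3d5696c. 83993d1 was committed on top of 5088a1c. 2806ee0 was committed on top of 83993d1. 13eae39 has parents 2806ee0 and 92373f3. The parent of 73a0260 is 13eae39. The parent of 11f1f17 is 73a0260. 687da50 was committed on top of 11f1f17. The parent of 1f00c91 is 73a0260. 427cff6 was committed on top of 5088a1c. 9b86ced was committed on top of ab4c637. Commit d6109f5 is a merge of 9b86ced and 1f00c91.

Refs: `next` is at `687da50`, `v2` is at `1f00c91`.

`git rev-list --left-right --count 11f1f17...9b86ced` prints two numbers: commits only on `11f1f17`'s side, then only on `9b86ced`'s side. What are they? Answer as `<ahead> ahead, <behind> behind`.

Reachable from 11f1f17: {11f1f17, 13eae39, 2806ee0, 3d5696c, 5088a1c, 73a0260, 83993d1, 92373f3, ab4c637, c21dc07, ed49332}.
Reachable from 9b86ced: {9b86ced, ab4c637}.
Only in 11f1f17's history (ahead): {11f1f17, 13eae39, 2806ee0, 3d5696c, 5088a1c, 73a0260, 83993d1, 92373f3, c21dc07, ed49332} — 10.
Only in 9b86ced's history (behind): {9b86ced} — 1.

10 ahead, 1 behind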